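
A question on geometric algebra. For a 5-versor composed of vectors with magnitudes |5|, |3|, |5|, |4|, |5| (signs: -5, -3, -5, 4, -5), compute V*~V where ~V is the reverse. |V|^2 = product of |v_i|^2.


Each vector v_i has |v_i|^2 = s_i^2
Squared scales: (-5)^2 = 25, (-3)^2 = 9, (-5)^2 = 25, 4^2 = 16, (-5)^2 = 25
|V|^2 = 25 * 9 * 25 * 16 * 25
= 2250000


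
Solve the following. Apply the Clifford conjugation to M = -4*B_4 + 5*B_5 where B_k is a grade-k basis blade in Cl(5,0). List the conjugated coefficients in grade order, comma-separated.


Clifford conjugate sign for grade k: (-1)^(k(k+1)/2)
Grade 4: (-1)^(4*5/2) = (-1)^10 = 1, coeff -4 -> -4
Grade 5: (-1)^(5*6/2) = (-1)^15 = -1, coeff 5 -> -5
Conjugated coefficients: -4, -5


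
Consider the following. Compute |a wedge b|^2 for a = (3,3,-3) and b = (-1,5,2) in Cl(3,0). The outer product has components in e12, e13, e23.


a wedge b = (a1*b2 - a2*b1)*e12 + (a1*b3 - a3*b1)*e13 + (a2*b3 - a3*b2)*e23
e12 coeff: 3*5 - 3*(-1) = 15 - (-3) = 18
e13 coeff: 3*2 - (-3)*(-1) = 6 - 3 = 3
e23 coeff: 3*2 - (-3)*5 = 6 - (-15) = 21
|a wedge b|^2 = 18^2 + 3^2 + 21^2
= 324 + 9 + 441
= 774


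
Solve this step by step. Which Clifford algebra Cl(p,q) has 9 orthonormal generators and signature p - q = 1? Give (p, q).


We need p + q = 9 and p - q = 1.
Adding: 2p = 9 + 1 = 10, so p = 5.
Then q = 9 - 5 = 4.
(p, q) = (5, 4)


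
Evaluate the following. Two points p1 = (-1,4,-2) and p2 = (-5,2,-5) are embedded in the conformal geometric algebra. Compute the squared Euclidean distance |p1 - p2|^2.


p1 - p2 = (4, 2, 3)
|p1 - p2|^2 = 4^2 + 2^2 + 3^2
= 16 + 4 + 9
= 29


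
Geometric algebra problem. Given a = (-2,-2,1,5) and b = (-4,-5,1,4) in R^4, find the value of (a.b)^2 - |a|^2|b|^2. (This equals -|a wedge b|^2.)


a . b = (-2)*(-4) + (-2)*(-5) + 1*1 + 5*4
= 8 + 10 + 1 + 20 = 39
|a|^2 = (-2)^2 + (-2)^2 + 1^2 + 5^2 = 34
|b|^2 = (-4)^2 + (-5)^2 + 1^2 + 4^2 = 58
(a.b)^2 = 39^2 = 1521
|a|^2 * |b|^2 = 34 * 58 = 1972
Result = 1521 - 1972 = -451


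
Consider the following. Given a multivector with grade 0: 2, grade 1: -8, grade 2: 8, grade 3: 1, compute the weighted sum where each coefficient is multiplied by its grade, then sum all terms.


Grade-weighted sum = sum of grade_k * coefficient_k
0*2 = 0
1*(-8) = -8
2*8 = 16
3*1 = 3
Total = 0 + (-8) + 16 + 3 = 11


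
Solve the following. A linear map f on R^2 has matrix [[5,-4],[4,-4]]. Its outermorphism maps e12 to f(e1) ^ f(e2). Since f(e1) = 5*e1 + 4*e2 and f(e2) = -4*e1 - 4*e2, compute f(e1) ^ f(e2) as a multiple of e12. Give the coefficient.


The outermorphism of a linear map f sends e1^e2 to f(e1)^f(e2).
f(e1) = 5*e1 + 4*e2
f(e2) = -4*e1 - 4*e2
f(e1) ^ f(e2) = (5*e1 + 4*e2) ^ (-4*e1 - 4*e2)
= 5*(-4)*e12 + 4*(-4)*e21
= (-20 - (-16))*e12
= -4*e12
Coefficient = -4


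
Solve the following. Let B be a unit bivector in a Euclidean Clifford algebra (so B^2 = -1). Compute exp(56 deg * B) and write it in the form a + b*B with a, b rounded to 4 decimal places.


For a unit bivector B with B^2 = -1, the exponential series gives
e^(theta*B) = cos(theta) + sin(theta)*B (the GA analogue of Euler's formula).
theta = 56 degrees = 0.977384 rad
cos(56 deg) = 0.5592
sin(56 deg) = 0.8290
exp(theta*B) = 0.5592 + 0.8290*B


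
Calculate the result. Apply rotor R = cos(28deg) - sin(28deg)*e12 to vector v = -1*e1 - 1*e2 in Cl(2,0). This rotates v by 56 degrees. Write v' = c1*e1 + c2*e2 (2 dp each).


Rotor R = cos(28deg) - sin(28deg)*e12
Rotation angle theta = 2 * 28 = 56 degrees
v' = R*v*~R rotates v by theta.
cos(56deg) = 0.5592, sin(56deg) = 0.8290
v'_1 = -1*cos(56deg) - (-1)*sin(56deg)
= -1*0.5592 - (-1)*0.8290
= 0.27
v'_2 = -1*sin(56deg) + (-1)*cos(56deg)
= -1*0.8290 + (-1)*0.5592
= -1.39
v' = 0.27*e1 - 1.39*e2


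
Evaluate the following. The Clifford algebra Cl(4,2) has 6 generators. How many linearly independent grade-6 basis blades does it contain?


Number of grade-k basis blades in Cl(p,q) with n = p + q is C(n, k).
n = 4 + 2 = 6
C(6, 6) = 6! / (6! * 0!)
= 720 / (720 * 1)
= 1


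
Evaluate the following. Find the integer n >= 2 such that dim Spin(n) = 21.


dim Spin(n) = dim so(n) = n(n-1)/2.
Solve n(n-1)/2 = 21, i.e. n^2 - n - 42 = 0.
Discriminant = 1 + 8*21 = 169
n = (1 + sqrt(169))/2 = (1 + 13)/2 = 7


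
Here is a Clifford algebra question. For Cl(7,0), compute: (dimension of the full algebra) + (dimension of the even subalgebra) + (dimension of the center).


n = 7 + 0 = 7
Total dim = 2^7 = 128
Even subalgebra dim = 2^6 = 64
n is odd, so center dim = 2
Sum = 128 + 64 + 2 = 194


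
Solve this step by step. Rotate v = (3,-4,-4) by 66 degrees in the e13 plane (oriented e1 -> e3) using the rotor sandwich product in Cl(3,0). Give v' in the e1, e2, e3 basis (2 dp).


Rotor R = cos(33deg) - sin(33deg)*e13
Rotation angle theta = 2 * 33 = 66 degrees in the e13 plane (e1 -> e3).
The component perpendicular to the plane (e2) is invariant: v'_2 = v2 = -4.00
cos(66deg) = 0.4067, sin(66deg) = 0.9135
v'_1 = v1*cos(theta) - v3*sin(theta) = 3*0.4067 - (-4)*0.9135 = 4.87
v'_3 = v1*sin(theta) + v3*cos(theta) = 3*0.9135 + (-4)*0.4067 = 1.11
v' = 4.87*e1 - 4.00*e2 + 1.11*e3


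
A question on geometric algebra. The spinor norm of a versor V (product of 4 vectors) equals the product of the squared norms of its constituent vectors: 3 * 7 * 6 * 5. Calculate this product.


Spinor norm N(V) = |v1|^2 * |v2|^2 * ... * |v4|^2
= 3 * 7 * 6 * 5
Running product: 3, 21, 126, 630
N(V) = 630


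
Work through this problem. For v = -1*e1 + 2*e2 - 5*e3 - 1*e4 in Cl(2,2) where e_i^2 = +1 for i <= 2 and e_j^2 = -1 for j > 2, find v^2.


v^2 = sum of c_i^2 * e_i^2
Positive signature terms (e_i^2 = +1): (-1)^2 + 2^2 = 5
Negative signature terms (e_j^2 = -1): (-5)^2 + (-1)^2 = 26
v^2 = 5 - 26 = -21


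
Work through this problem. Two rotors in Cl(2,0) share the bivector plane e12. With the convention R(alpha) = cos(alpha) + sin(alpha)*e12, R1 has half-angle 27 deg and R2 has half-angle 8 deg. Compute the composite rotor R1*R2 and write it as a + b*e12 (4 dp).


Same-plane rotors commute and their half-angles add:
R1*R2 = cos(a1 + a2) + sin(a1 + a2)*e12.
a1 + a2 = 27 + 8 = 35 deg
cos(35 deg) = 0.8192
sin(35 deg) = 0.5736
R1*R2 = 0.8192 + 0.5736*e12


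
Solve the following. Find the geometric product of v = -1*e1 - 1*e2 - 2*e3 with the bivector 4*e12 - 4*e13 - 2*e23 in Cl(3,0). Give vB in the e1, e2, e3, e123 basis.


vB has grade-1 (vector) and grade-3 (trivector) parts: vB = (v _| B) + (v ^ B).
Vector part <vB>_1:
  e1: -v2*b12 - v3*b13 = -(-1)*(4) - (-2)*(-4) = -4
  e2: v1*b12 - v3*b23 = (-1)*(4) - (-2)*(-2) = -8
  e3: v1*b13 + v2*b23 = (-1)*(-4) + (-1)*(-2) = 6
Trivector part <vB>_3:
  e123: v1*b23 - v2*b13 + v3*b12 = (-1)*(-2) - (-1)*(-4) + (-2)*(4) = -10
vB = -4*e1 - 8*e2 + 6*e3 - 10*e123


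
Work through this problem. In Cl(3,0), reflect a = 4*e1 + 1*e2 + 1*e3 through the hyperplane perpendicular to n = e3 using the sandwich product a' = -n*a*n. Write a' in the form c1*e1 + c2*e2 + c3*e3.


Reflection formula: a' = -n*a*n, with n = e3 (unit vector, n^2 = 1).
For reflection through hyperplane perp to e3:
The component along e3 flips sign, others stay.
a = (4, 1, 1)
a' = (4, 1, -1)
a' = 4*e1 + 1*e2 - 1*e3


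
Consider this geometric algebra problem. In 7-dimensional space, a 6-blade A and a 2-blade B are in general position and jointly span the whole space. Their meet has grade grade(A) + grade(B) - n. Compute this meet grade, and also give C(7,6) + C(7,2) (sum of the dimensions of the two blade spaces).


Meet grade = grade(A) + grade(B) - n
= 6 + 2 - 7 = 1
C(7,6) = 7
C(7,2) = 21
dim_A + dim_B = 7 + 21 = 28


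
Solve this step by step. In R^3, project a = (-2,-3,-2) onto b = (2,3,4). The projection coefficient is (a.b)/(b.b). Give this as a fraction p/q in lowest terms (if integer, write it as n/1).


Projection coefficient = (a . b) / (b . b)
a . b = (-2)*2 + (-3)*3 + (-2)*4
= -4 + (-9) + (-8) = -21
b . b = 2^2 + 3^2 + 4^2
= 4 + 9 + 16 = 29
Coefficient = -21/29
In lowest terms: -21/29


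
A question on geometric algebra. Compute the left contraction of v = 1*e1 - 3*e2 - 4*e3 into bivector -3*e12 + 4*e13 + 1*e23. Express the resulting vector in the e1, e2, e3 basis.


Left contraction v _| B = <vB>_1 (grade-1 part of the geometric product vB).
Using e1_|e12 = e2, e2_|e12 = -e1, e1_|e13 = e3, e3_|e13 = -e1, e2_|e23 = e3, e3_|e23 = -e2:
e1 coeff: -v2*b12 - v3*b13 = -(-3)*(-3) - (-4)*(4) = 7
e2 coeff: v1*b12 - v3*b23 = (1)*(-3) - (-4)*(1) = 1
e3 coeff: v1*b13 + v2*b23 = (1)*(4) + (-3)*(1) = 1
v _| B = 7*e1 + 1*e2 + 1*e3


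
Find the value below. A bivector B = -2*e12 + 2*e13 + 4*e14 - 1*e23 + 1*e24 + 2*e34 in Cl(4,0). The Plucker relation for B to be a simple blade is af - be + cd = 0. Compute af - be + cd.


Plucker relation: af - be + cd
a*f = (-2)*2 = -4
b*e = 2*1 = 2
c*d = 4*(-1) = -4
af - be + cd = -4 - 2 + (-4)
= -10


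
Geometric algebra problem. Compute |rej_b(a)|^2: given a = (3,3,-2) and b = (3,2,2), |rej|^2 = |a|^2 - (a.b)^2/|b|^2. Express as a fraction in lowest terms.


|a|^2 = 3^2 + 3^2 + (-2)^2 = 22
|b|^2 = 3^2 + 2^2 + 2^2 = 17
a . b = 3*3 + 3*2 + (-2)*2 = 11
(a.b)^2 = 11^2 = 121
|rej|^2 = 22 - 121/17
= (374 - 121)/17
= 253/17
In lowest terms: 253/17


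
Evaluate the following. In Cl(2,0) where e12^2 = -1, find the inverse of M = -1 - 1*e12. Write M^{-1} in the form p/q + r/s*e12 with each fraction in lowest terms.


M = -1 - 1*e12, where e12^2 = -1.
Since M commutes with its reverse ~M = a - b*e12, M * ~M = a^2 - b^2*e12^2 = a^2 + b^2.
So M^{-1} = ~M / (a^2 + b^2) = (a - b*e12)/(a^2 + b^2).
a^2 + b^2 = 1 + 1 = 2
Scalar part = -1/2 = -1/2
Bivector coeff = 1/2 = 1/2
M^{-1} = -1/2 + 1/2*e12


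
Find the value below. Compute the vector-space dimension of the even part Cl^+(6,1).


Even subalgebra dimension = 2^(n-1)
n = 6 + 1 = 7
2^(7 - 1) = 2^6 = 64
Verification: sum of C(7,k) for even k = 1 + 21 + 35 + 7 = 64
Result = 64


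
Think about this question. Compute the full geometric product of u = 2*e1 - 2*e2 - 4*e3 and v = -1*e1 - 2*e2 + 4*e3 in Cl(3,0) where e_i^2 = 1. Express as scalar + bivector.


In Cl(3,0): e_i^2 = 1, e_ie_j = -e_je_i for i != j.
Scalar part = u . v = 2*(-1) + (-2)*(-2) + (-4)*4
= -2 + 4 + (-16) = -14
e12 coeff = 2*(-2) - (-2)*(-1) = -4 - 2 = -6
e13 coeff = 2*4 - (-4)*(-1) = 8 - 4 = 4
e23 coeff = (-2)*4 - (-4)*(-2) = -8 - 8 = -16
uv = -14 - 6*e12 + 4*e13 - 16*e23


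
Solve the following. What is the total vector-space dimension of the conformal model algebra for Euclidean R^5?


The conformal model of R^5 uses Cl(6,1): the 5 Euclidean generators plus two extra orthogonal generators e+ (e+^2 = +1) and e- (e-^2 = -1), from which the null vectors e0, einf are built.
Number of generators m = 5 + 2 = 7.
dim Cl(p,q) = 2^m = 2^7 = 128


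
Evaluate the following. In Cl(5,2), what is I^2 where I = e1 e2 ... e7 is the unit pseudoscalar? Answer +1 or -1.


The pseudoscalar I = e1...e_n (product of all n generators) of Cl(p,q) satisfies I^2 = (-1)^(q + n(n-1)/2).
p = 5, q = 2, n = p + q = 7
n(n-1)/2 = 7 * 6 / 2 = 21
Exponent = q + n(n-1)/2 = 2 + 21 = 23
I^2 = (-1)^23 = -1


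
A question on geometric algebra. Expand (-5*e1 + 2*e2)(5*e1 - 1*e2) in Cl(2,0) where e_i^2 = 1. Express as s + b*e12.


Expand: (-5*e1 + 2*e2)(5*e1 - 1*e2)
= (-5)*5*e1e1 + (-5)*(-1)*e1e2 + 2*5*e2e1 + 2*(-1)*e2e2
Using e1^2 = e2^2 = 1, e2e1 = -e1e2:
Scalar part s = (-5)*5 + 2*(-1) = -25 + (-2) = -27
Bivector part b = (-5)*(-1) - 2*5 = 5 - 10 = -5
uv = -27 - 5*e12


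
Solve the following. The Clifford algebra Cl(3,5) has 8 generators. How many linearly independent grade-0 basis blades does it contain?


Number of grade-k basis blades in Cl(p,q) with n = p + q is C(n, k).
n = 3 + 5 = 8
C(8, 0) = 8! / (0! * 8!)
= 40320 / (1 * 40320)
= 1


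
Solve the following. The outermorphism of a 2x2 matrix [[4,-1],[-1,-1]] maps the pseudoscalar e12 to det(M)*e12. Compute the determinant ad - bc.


The outermorphism of a linear map f sends e1^e2 to f(e1)^f(e2).
f(e1) = 4*e1 - 1*e2
f(e2) = -1*e1 - 1*e2
f(e1) ^ f(e2) = (4*e1 - 1*e2) ^ (-1*e1 - 1*e2)
= 4*(-1)*e12 + (-1)*(-1)*e21
= (-4 - 1)*e12
= -5*e12
Coefficient = -5


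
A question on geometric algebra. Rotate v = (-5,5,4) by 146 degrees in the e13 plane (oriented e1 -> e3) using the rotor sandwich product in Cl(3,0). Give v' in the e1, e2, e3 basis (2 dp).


Rotor R = cos(73deg) - sin(73deg)*e13
Rotation angle theta = 2 * 73 = 146 degrees in the e13 plane (e1 -> e3).
The component perpendicular to the plane (e2) is invariant: v'_2 = v2 = 5.00
cos(146deg) = -0.8290, sin(146deg) = 0.5592
v'_1 = v1*cos(theta) - v3*sin(theta) = -5*(-0.8290) - 4*0.5592 = 1.91
v'_3 = v1*sin(theta) + v3*cos(theta) = -5*0.5592 + 4*(-0.8290) = -6.11
v' = 1.91*e1 + 5.00*e2 - 6.11*e3


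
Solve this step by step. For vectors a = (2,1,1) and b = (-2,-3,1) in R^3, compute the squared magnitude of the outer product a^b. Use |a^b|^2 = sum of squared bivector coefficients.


a wedge b = (a1*b2 - a2*b1)*e12 + (a1*b3 - a3*b1)*e13 + (a2*b3 - a3*b2)*e23
e12 coeff: 2*(-3) - 1*(-2) = -6 - (-2) = -4
e13 coeff: 2*1 - 1*(-2) = 2 - (-2) = 4
e23 coeff: 1*1 - 1*(-3) = 1 - (-3) = 4
|a wedge b|^2 = (-4)^2 + 4^2 + 4^2
= 16 + 16 + 16
= 48


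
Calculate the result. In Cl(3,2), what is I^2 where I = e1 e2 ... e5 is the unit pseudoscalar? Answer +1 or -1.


The pseudoscalar I = e1...e_n (product of all n generators) of Cl(p,q) satisfies I^2 = (-1)^(q + n(n-1)/2).
p = 3, q = 2, n = p + q = 5
n(n-1)/2 = 5 * 4 / 2 = 10
Exponent = q + n(n-1)/2 = 2 + 10 = 12
I^2 = (-1)^12 = +1


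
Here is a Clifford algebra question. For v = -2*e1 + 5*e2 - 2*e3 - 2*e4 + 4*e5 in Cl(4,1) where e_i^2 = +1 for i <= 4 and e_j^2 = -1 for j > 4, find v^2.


v^2 = sum of c_i^2 * e_i^2
Positive signature terms (e_i^2 = +1): (-2)^2 + 5^2 + (-2)^2 + (-2)^2 = 37
Negative signature terms (e_j^2 = -1): 4^2 = 16
v^2 = 37 - 16 = 21


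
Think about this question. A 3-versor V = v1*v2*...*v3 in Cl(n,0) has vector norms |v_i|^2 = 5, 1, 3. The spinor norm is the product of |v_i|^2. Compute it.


Spinor norm N(V) = |v1|^2 * |v2|^2 * ... * |v3|^2
= 5 * 1 * 3
Running product: 5, 5, 15
N(V) = 15


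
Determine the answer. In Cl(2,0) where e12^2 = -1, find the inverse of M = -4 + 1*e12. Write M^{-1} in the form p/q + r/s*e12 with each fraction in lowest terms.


M = -4 + 1*e12, where e12^2 = -1.
Since M commutes with its reverse ~M = a - b*e12, M * ~M = a^2 - b^2*e12^2 = a^2 + b^2.
So M^{-1} = ~M / (a^2 + b^2) = (a - b*e12)/(a^2 + b^2).
a^2 + b^2 = 16 + 1 = 17
Scalar part = -4/17 = -4/17
Bivector coeff = -1/17 = -1/17
M^{-1} = -4/17 - 1/17*e12


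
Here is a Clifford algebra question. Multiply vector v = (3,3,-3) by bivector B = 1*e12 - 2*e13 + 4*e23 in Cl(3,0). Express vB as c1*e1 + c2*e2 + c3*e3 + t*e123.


vB has grade-1 (vector) and grade-3 (trivector) parts: vB = (v _| B) + (v ^ B).
Vector part <vB>_1:
  e1: -v2*b12 - v3*b13 = -(3)*(1) - (-3)*(-2) = -9
  e2: v1*b12 - v3*b23 = (3)*(1) - (-3)*(4) = 15
  e3: v1*b13 + v2*b23 = (3)*(-2) + (3)*(4) = 6
Trivector part <vB>_3:
  e123: v1*b23 - v2*b13 + v3*b12 = (3)*(4) - (3)*(-2) + (-3)*(1) = 15
vB = -9*e1 + 15*e2 + 6*e3 + 15*e123


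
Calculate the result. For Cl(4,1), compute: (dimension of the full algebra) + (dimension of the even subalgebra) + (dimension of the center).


n = 4 + 1 = 5
Total dim = 2^5 = 32
Even subalgebra dim = 2^4 = 16
n is odd, so center dim = 2
Sum = 32 + 16 + 2 = 50


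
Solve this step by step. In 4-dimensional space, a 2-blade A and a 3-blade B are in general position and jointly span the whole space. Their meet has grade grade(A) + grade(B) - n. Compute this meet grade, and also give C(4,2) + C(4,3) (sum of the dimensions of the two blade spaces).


Meet grade = grade(A) + grade(B) - n
= 2 + 3 - 4 = 1
C(4,2) = 6
C(4,3) = 4
dim_A + dim_B = 6 + 4 = 10


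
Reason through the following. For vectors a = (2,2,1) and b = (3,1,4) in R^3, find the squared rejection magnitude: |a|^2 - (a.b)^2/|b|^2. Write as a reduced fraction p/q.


|a|^2 = 2^2 + 2^2 + 1^2 = 9
|b|^2 = 3^2 + 1^2 + 4^2 = 26
a . b = 2*3 + 2*1 + 1*4 = 12
(a.b)^2 = 12^2 = 144
|rej|^2 = 9 - 144/26
= (234 - 144)/26
= 90/26
In lowest terms: 45/13


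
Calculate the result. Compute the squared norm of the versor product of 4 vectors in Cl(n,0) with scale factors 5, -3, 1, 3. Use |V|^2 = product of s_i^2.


Each vector v_i has |v_i|^2 = s_i^2
Squared scales: 5^2 = 25, (-3)^2 = 9, 1^2 = 1, 3^2 = 9
|V|^2 = 25 * 9 * 1 * 9
= 2025


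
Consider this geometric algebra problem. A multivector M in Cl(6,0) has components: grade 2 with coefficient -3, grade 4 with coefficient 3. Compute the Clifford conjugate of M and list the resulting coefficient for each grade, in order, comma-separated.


Clifford conjugate sign for grade k: (-1)^(k(k+1)/2)
Grade 2: (-1)^(2*3/2) = (-1)^3 = -1, coeff -3 -> 3
Grade 4: (-1)^(4*5/2) = (-1)^10 = 1, coeff 3 -> 3
Conjugated coefficients: 3, 3


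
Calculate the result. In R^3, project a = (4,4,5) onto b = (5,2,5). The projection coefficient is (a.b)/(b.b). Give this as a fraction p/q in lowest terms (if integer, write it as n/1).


Projection coefficient = (a . b) / (b . b)
a . b = 4*5 + 4*2 + 5*5
= 20 + 8 + 25 = 53
b . b = 5^2 + 2^2 + 5^2
= 25 + 4 + 25 = 54
Coefficient = 53/54
In lowest terms: 53/54


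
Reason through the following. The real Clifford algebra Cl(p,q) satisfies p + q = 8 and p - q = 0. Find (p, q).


We need p + q = 8 and p - q = 0.
Adding: 2p = 8 + 0 = 8, so p = 4.
Then q = 8 - 4 = 4.
(p, q) = (4, 4)


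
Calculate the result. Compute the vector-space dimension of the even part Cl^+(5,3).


Even subalgebra dimension = 2^(n-1)
n = 5 + 3 = 8
2^(8 - 1) = 2^7 = 128
Verification: sum of C(8,k) for even k = 1 + 28 + 70 + 28 + 1 = 128
Result = 128


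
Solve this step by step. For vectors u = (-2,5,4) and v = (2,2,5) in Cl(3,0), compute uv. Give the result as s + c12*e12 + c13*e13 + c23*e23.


In Cl(3,0): e_i^2 = 1, e_ie_j = -e_je_i for i != j.
Scalar part = u . v = (-2)*2 + 5*2 + 4*5
= -4 + 10 + 20 = 26
e12 coeff = (-2)*2 - 5*2 = -4 - 10 = -14
e13 coeff = (-2)*5 - 4*2 = -10 - 8 = -18
e23 coeff = 5*5 - 4*2 = 25 - 8 = 17
uv = 26 - 14*e12 - 18*e13 + 17*e23


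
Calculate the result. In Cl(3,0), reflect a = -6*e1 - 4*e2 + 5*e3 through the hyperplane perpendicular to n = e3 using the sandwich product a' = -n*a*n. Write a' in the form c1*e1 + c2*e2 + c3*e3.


Reflection formula: a' = -n*a*n, with n = e3 (unit vector, n^2 = 1).
For reflection through hyperplane perp to e3:
The component along e3 flips sign, others stay.
a = (-6, -4, 5)
a' = (-6, -4, -5)
a' = -6*e1 - 4*e2 - 5*e3


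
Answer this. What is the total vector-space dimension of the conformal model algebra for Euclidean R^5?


The conformal model of R^5 uses Cl(6,1): the 5 Euclidean generators plus two extra orthogonal generators e+ (e+^2 = +1) and e- (e-^2 = -1), from which the null vectors e0, einf are built.
Number of generators m = 5 + 2 = 7.
dim Cl(p,q) = 2^m = 2^7 = 128


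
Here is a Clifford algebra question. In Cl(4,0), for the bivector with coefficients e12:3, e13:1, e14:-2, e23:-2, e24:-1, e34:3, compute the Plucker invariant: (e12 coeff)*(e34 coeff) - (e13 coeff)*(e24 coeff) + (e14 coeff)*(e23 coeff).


Plucker relation: af - be + cd
a*f = 3*3 = 9
b*e = 1*(-1) = -1
c*d = (-2)*(-2) = 4
af - be + cd = 9 - (-1) + 4
= 14


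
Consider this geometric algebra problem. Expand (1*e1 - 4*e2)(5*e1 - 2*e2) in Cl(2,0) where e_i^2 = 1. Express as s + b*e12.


Expand: (1*e1 - 4*e2)(5*e1 - 2*e2)
= 1*5*e1e1 + 1*(-2)*e1e2 + (-4)*5*e2e1 + (-4)*(-2)*e2e2
Using e1^2 = e2^2 = 1, e2e1 = -e1e2:
Scalar part s = 1*5 + (-4)*(-2) = 5 + 8 = 13
Bivector part b = 1*(-2) - (-4)*5 = -2 - (-20) = 18
uv = 13 + 18*e12


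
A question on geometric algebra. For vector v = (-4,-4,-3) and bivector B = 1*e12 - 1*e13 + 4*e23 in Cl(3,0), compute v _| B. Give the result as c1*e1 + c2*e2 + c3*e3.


Left contraction v _| B = <vB>_1 (grade-1 part of the geometric product vB).
Using e1_|e12 = e2, e2_|e12 = -e1, e1_|e13 = e3, e3_|e13 = -e1, e2_|e23 = e3, e3_|e23 = -e2:
e1 coeff: -v2*b12 - v3*b13 = -(-4)*(1) - (-3)*(-1) = 1
e2 coeff: v1*b12 - v3*b23 = (-4)*(1) - (-3)*(4) = 8
e3 coeff: v1*b13 + v2*b23 = (-4)*(-1) + (-4)*(4) = -12
v _| B = 1*e1 + 8*e2 - 12*e3


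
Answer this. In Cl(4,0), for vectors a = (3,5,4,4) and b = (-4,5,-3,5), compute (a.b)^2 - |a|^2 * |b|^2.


a . b = 3*(-4) + 5*5 + 4*(-3) + 4*5
= -12 + 25 + (-12) + 20 = 21
|a|^2 = 3^2 + 5^2 + 4^2 + 4^2 = 66
|b|^2 = (-4)^2 + 5^2 + (-3)^2 + 5^2 = 75
(a.b)^2 = 21^2 = 441
|a|^2 * |b|^2 = 66 * 75 = 4950
Result = 441 - 4950 = -4509


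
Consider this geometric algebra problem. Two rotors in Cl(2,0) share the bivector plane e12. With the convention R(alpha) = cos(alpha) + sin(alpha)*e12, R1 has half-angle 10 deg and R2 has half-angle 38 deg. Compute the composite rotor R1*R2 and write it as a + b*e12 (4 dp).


Same-plane rotors commute and their half-angles add:
R1*R2 = cos(a1 + a2) + sin(a1 + a2)*e12.
a1 + a2 = 10 + 38 = 48 deg
cos(48 deg) = 0.6691
sin(48 deg) = 0.7431
R1*R2 = 0.6691 + 0.7431*e12


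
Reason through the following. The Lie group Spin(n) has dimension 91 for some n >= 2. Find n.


dim Spin(n) = dim so(n) = n(n-1)/2.
Solve n(n-1)/2 = 91, i.e. n^2 - n - 182 = 0.
Discriminant = 1 + 8*91 = 729
n = (1 + sqrt(729))/2 = (1 + 27)/2 = 14


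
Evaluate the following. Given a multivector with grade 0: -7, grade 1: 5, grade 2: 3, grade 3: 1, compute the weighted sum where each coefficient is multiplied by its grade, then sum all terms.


Grade-weighted sum = sum of grade_k * coefficient_k
0*(-7) = 0
1*5 = 5
2*3 = 6
3*1 = 3
Total = 0 + 5 + 6 + 3 = 14


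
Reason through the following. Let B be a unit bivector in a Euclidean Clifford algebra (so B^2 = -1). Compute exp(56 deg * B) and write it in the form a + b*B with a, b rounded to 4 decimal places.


For a unit bivector B with B^2 = -1, the exponential series gives
e^(theta*B) = cos(theta) + sin(theta)*B (the GA analogue of Euler's formula).
theta = 56 degrees = 0.977384 rad
cos(56 deg) = 0.5592
sin(56 deg) = 0.8290
exp(theta*B) = 0.5592 + 0.8290*B


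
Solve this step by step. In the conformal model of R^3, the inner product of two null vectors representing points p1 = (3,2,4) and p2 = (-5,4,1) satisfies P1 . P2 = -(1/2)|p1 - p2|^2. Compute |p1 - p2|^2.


p1 - p2 = (8, -2, 3)
|p1 - p2|^2 = 8^2 + (-2)^2 + 3^2
= 64 + 4 + 9
= 77


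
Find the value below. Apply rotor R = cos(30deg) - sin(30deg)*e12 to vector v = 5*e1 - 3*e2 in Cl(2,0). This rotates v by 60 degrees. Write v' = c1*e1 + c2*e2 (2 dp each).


Rotor R = cos(30deg) - sin(30deg)*e12
Rotation angle theta = 2 * 30 = 60 degrees
v' = R*v*~R rotates v by theta.
cos(60deg) = 0.5000, sin(60deg) = 0.8660
v'_1 = 5*cos(60deg) - (-3)*sin(60deg)
= 5*0.5000 - (-3)*0.8660
= 5.10
v'_2 = 5*sin(60deg) + (-3)*cos(60deg)
= 5*0.8660 + (-3)*0.5000
= 2.83
v' = 5.10*e1 + 2.83*e2


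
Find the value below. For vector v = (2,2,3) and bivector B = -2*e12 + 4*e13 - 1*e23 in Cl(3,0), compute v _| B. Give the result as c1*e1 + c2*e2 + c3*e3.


Left contraction v _| B = <vB>_1 (grade-1 part of the geometric product vB).
Using e1_|e12 = e2, e2_|e12 = -e1, e1_|e13 = e3, e3_|e13 = -e1, e2_|e23 = e3, e3_|e23 = -e2:
e1 coeff: -v2*b12 - v3*b13 = -(2)*(-2) - (3)*(4) = -8
e2 coeff: v1*b12 - v3*b23 = (2)*(-2) - (3)*(-1) = -1
e3 coeff: v1*b13 + v2*b23 = (2)*(4) + (2)*(-1) = 6
v _| B = -8*e1 - 1*e2 + 6*e3


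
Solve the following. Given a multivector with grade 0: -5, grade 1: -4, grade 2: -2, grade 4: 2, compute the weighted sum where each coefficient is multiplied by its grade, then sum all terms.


Grade-weighted sum = sum of grade_k * coefficient_k
0*(-5) = 0
1*(-4) = -4
2*(-2) = -4
4*2 = 8
Total = 0 + (-4) + (-4) + 8 = 0


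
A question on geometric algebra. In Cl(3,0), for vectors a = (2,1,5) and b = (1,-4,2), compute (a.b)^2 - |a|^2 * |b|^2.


a . b = 2*1 + 1*(-4) + 5*2
= 2 + (-4) + 10 = 8
|a|^2 = 2^2 + 1^2 + 5^2 = 30
|b|^2 = 1^2 + (-4)^2 + 2^2 = 21
(a.b)^2 = 8^2 = 64
|a|^2 * |b|^2 = 30 * 21 = 630
Result = 64 - 630 = -566


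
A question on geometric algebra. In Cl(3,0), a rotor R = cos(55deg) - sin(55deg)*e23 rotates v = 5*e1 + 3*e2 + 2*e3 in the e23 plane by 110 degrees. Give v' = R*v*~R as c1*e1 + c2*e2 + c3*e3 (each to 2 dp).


Rotor R = cos(55deg) - sin(55deg)*e23
Rotation angle theta = 2 * 55 = 110 degrees in the e23 plane (e2 -> e3).
The component perpendicular to the plane (e1) is invariant: v'_1 = v1 = 5.00
cos(110deg) = -0.3420, sin(110deg) = 0.9397
v'_2 = v2*cos(theta) - v3*sin(theta) = 3*(-0.3420) - 2*0.9397 = -2.91
v'_3 = v2*sin(theta) + v3*cos(theta) = 3*0.9397 + 2*(-0.3420) = 2.14
v' = 5.00*e1 - 2.91*e2 + 2.14*e3


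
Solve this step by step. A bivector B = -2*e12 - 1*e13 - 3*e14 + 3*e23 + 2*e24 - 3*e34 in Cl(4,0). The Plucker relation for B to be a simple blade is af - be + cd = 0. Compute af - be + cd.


Plucker relation: af - be + cd
a*f = (-2)*(-3) = 6
b*e = (-1)*2 = -2
c*d = (-3)*3 = -9
af - be + cd = 6 - (-2) + (-9)
= -1


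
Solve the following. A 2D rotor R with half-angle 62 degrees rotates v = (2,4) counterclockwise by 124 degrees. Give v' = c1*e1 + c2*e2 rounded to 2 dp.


Rotor R = cos(62deg) - sin(62deg)*e12
Rotation angle theta = 2 * 62 = 124 degrees
v' = R*v*~R rotates v by theta.
cos(124deg) = -0.5592, sin(124deg) = 0.8290
v'_1 = 2*cos(124deg) - 4*sin(124deg)
= 2*(-0.5592) - 4*0.8290
= -4.43
v'_2 = 2*sin(124deg) + 4*cos(124deg)
= 2*0.8290 + 4*(-0.5592)
= -0.58
v' = -4.43*e1 - 0.58*e2


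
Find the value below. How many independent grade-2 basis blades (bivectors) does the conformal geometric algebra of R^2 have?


The conformal model of R^2 uses Cl(3,1) with m = 2 + 2 = 4 generators.
Number of grade-2 blades = C(m, 2) = C(4, 2)
= 4*3/2 = 6


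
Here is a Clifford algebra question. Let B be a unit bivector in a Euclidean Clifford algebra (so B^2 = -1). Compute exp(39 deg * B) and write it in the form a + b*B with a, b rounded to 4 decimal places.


For a unit bivector B with B^2 = -1, the exponential series gives
e^(theta*B) = cos(theta) + sin(theta)*B (the GA analogue of Euler's formula).
theta = 39 degrees = 0.680678 rad
cos(39 deg) = 0.7771
sin(39 deg) = 0.6293
exp(theta*B) = 0.7771 + 0.6293*B


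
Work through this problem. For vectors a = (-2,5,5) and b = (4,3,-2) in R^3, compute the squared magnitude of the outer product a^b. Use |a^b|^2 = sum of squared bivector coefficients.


a wedge b = (a1*b2 - a2*b1)*e12 + (a1*b3 - a3*b1)*e13 + (a2*b3 - a3*b2)*e23
e12 coeff: (-2)*3 - 5*4 = -6 - 20 = -26
e13 coeff: (-2)*(-2) - 5*4 = 4 - 20 = -16
e23 coeff: 5*(-2) - 5*3 = -10 - 15 = -25
|a wedge b|^2 = (-26)^2 + (-16)^2 + (-25)^2
= 676 + 256 + 625
= 1557


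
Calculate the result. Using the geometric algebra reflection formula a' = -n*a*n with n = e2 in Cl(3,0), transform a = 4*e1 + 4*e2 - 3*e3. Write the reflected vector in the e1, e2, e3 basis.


Reflection formula: a' = -n*a*n, with n = e2 (unit vector, n^2 = 1).
For reflection through hyperplane perp to e2:
The component along e2 flips sign, others stay.
a = (4, 4, -3)
a' = (4, -4, -3)
a' = 4*e1 - 4*e2 - 3*e3


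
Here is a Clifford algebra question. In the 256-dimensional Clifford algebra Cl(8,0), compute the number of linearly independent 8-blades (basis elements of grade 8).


Number of grade-k basis blades in Cl(p,q) with n = p + q is C(n, k).
n = 8 + 0 = 8
C(8, 8) = 8! / (8! * 0!)
= 40320 / (40320 * 1)
= 1


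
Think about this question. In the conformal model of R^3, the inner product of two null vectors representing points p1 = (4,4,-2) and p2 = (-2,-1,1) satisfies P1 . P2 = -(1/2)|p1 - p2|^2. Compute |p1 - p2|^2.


p1 - p2 = (6, 5, -3)
|p1 - p2|^2 = 6^2 + 5^2 + (-3)^2
= 36 + 25 + 9
= 70


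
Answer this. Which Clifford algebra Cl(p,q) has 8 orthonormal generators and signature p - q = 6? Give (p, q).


We need p + q = 8 and p - q = 6.
Adding: 2p = 8 + 6 = 14, so p = 7.
Then q = 8 - 7 = 1.
(p, q) = (7, 1)


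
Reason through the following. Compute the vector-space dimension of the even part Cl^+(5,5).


Even subalgebra dimension = 2^(n-1)
n = 5 + 5 = 10
2^(10 - 1) = 2^9 = 512
Verification: sum of C(10,k) for even k = 1 + 45 + 210 + 210 + 45 + 1 = 512
Result = 512


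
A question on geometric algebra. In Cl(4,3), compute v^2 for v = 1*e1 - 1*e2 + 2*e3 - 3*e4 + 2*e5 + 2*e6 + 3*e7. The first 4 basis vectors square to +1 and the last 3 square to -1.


v^2 = sum of c_i^2 * e_i^2
Positive signature terms (e_i^2 = +1): 1^2 + (-1)^2 + 2^2 + (-3)^2 = 15
Negative signature terms (e_j^2 = -1): 2^2 + 2^2 + 3^2 = 17
v^2 = 15 - 17 = -2


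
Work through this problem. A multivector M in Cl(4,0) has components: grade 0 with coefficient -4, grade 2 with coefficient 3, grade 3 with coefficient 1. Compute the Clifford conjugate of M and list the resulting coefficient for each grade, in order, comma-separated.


Clifford conjugate sign for grade k: (-1)^(k(k+1)/2)
Grade 0: (-1)^(0*1/2) = (-1)^0 = 1, coeff -4 -> -4
Grade 2: (-1)^(2*3/2) = (-1)^3 = -1, coeff 3 -> -3
Grade 3: (-1)^(3*4/2) = (-1)^6 = 1, coeff 1 -> 1
Conjugated coefficients: -4, -3, 1


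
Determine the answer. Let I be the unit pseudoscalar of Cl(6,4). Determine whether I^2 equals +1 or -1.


The pseudoscalar I = e1...e_n (product of all n generators) of Cl(p,q) satisfies I^2 = (-1)^(q + n(n-1)/2).
p = 6, q = 4, n = p + q = 10
n(n-1)/2 = 10 * 9 / 2 = 45
Exponent = q + n(n-1)/2 = 4 + 45 = 49
I^2 = (-1)^49 = -1


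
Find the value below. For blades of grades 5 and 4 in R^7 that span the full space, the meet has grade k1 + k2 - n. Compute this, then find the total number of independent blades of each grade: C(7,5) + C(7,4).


Meet grade = grade(A) + grade(B) - n
= 5 + 4 - 7 = 2
C(7,5) = 21
C(7,4) = 35
dim_A + dim_B = 21 + 35 = 56


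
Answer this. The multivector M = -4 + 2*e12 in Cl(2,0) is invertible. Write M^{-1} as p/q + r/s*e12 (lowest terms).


M = -4 + 2*e12, where e12^2 = -1.
Since M commutes with its reverse ~M = a - b*e12, M * ~M = a^2 - b^2*e12^2 = a^2 + b^2.
So M^{-1} = ~M / (a^2 + b^2) = (a - b*e12)/(a^2 + b^2).
a^2 + b^2 = 16 + 4 = 20
Scalar part = -4/20 = -1/5
Bivector coeff = -2/20 = -1/10
M^{-1} = -1/5 - 1/10*e12


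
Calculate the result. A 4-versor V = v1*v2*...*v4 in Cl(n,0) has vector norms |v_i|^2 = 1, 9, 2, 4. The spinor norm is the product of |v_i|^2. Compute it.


Spinor norm N(V) = |v1|^2 * |v2|^2 * ... * |v4|^2
= 1 * 9 * 2 * 4
Running product: 1, 9, 18, 72
N(V) = 72


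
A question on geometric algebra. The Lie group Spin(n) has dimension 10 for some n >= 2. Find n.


dim Spin(n) = dim so(n) = n(n-1)/2.
Solve n(n-1)/2 = 10, i.e. n^2 - n - 20 = 0.
Discriminant = 1 + 8*10 = 81
n = (1 + sqrt(81))/2 = (1 + 9)/2 = 5


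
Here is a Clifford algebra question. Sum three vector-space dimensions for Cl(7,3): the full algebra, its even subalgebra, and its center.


n = 7 + 3 = 10
Total dim = 2^10 = 1024
Even subalgebra dim = 2^9 = 512
n is even, so center dim = 1
Sum = 1024 + 512 + 1 = 1537


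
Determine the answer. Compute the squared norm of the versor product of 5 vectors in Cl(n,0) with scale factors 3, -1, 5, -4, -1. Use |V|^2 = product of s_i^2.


Each vector v_i has |v_i|^2 = s_i^2
Squared scales: 3^2 = 9, (-1)^2 = 1, 5^2 = 25, (-4)^2 = 16, (-1)^2 = 1
|V|^2 = 9 * 1 * 25 * 16 * 1
= 3600


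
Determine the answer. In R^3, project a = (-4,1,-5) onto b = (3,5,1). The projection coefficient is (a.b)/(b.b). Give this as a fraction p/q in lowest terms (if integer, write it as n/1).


Projection coefficient = (a . b) / (b . b)
a . b = (-4)*3 + 1*5 + (-5)*1
= -12 + 5 + (-5) = -12
b . b = 3^2 + 5^2 + 1^2
= 9 + 25 + 1 = 35
Coefficient = -12/35
In lowest terms: -12/35


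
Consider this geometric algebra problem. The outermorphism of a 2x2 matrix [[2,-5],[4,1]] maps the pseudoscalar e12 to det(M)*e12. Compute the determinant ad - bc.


The outermorphism of a linear map f sends e1^e2 to f(e1)^f(e2).
f(e1) = 2*e1 + 4*e2
f(e2) = -5*e1 + 1*e2
f(e1) ^ f(e2) = (2*e1 + 4*e2) ^ (-5*e1 + 1*e2)
= 2*1*e12 + 4*(-5)*e21
= (2 - (-20))*e12
= 22*e12
Coefficient = 22


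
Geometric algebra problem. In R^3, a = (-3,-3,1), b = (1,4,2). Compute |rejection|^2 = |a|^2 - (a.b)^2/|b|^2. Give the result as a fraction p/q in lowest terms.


|a|^2 = (-3)^2 + (-3)^2 + 1^2 = 19
|b|^2 = 1^2 + 4^2 + 2^2 = 21
a . b = (-3)*1 + (-3)*4 + 1*2 = -13
(a.b)^2 = (-13)^2 = 169
|rej|^2 = 19 - 169/21
= (399 - 169)/21
= 230/21
In lowest terms: 230/21


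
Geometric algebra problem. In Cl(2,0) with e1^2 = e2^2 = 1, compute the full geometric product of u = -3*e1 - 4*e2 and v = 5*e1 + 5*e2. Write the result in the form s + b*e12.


Expand: (-3*e1 - 4*e2)(5*e1 + 5*e2)
= (-3)*5*e1e1 + (-3)*5*e1e2 + (-4)*5*e2e1 + (-4)*5*e2e2
Using e1^2 = e2^2 = 1, e2e1 = -e1e2:
Scalar part s = (-3)*5 + (-4)*5 = -15 + (-20) = -35
Bivector part b = (-3)*5 - (-4)*5 = -15 - (-20) = 5
uv = -35 + 5*e12


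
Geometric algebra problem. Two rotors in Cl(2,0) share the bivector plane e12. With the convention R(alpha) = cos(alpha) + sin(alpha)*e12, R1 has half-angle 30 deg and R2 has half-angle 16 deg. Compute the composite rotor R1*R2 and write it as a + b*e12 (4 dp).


Same-plane rotors commute and their half-angles add:
R1*R2 = cos(a1 + a2) + sin(a1 + a2)*e12.
a1 + a2 = 30 + 16 = 46 deg
cos(46 deg) = 0.6947
sin(46 deg) = 0.7193
R1*R2 = 0.6947 + 0.7193*e12


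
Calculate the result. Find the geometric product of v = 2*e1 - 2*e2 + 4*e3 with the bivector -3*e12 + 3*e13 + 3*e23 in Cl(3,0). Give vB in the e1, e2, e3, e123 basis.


vB has grade-1 (vector) and grade-3 (trivector) parts: vB = (v _| B) + (v ^ B).
Vector part <vB>_1:
  e1: -v2*b12 - v3*b13 = -(-2)*(-3) - (4)*(3) = -18
  e2: v1*b12 - v3*b23 = (2)*(-3) - (4)*(3) = -18
  e3: v1*b13 + v2*b23 = (2)*(3) + (-2)*(3) = 0
Trivector part <vB>_3:
  e123: v1*b23 - v2*b13 + v3*b12 = (2)*(3) - (-2)*(3) + (4)*(-3) = 0
vB = -18*e1 - 18*e2 + 0*e3 + 0*e123


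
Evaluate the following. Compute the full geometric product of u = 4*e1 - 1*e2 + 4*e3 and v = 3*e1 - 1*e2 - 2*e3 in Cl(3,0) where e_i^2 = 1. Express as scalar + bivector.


In Cl(3,0): e_i^2 = 1, e_ie_j = -e_je_i for i != j.
Scalar part = u . v = 4*3 + (-1)*(-1) + 4*(-2)
= 12 + 1 + (-8) = 5
e12 coeff = 4*(-1) - (-1)*3 = -4 - (-3) = -1
e13 coeff = 4*(-2) - 4*3 = -8 - 12 = -20
e23 coeff = (-1)*(-2) - 4*(-1) = 2 - (-4) = 6
uv = 5 - 1*e12 - 20*e13 + 6*e23


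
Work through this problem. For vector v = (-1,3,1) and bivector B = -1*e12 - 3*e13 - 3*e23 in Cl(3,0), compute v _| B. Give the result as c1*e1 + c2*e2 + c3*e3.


Left contraction v _| B = <vB>_1 (grade-1 part of the geometric product vB).
Using e1_|e12 = e2, e2_|e12 = -e1, e1_|e13 = e3, e3_|e13 = -e1, e2_|e23 = e3, e3_|e23 = -e2:
e1 coeff: -v2*b12 - v3*b13 = -(3)*(-1) - (1)*(-3) = 6
e2 coeff: v1*b12 - v3*b23 = (-1)*(-1) - (1)*(-3) = 4
e3 coeff: v1*b13 + v2*b23 = (-1)*(-3) + (3)*(-3) = -6
v _| B = 6*e1 + 4*e2 - 6*e3


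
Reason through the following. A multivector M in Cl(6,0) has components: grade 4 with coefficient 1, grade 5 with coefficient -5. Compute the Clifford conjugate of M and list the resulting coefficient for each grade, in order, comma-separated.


Clifford conjugate sign for grade k: (-1)^(k(k+1)/2)
Grade 4: (-1)^(4*5/2) = (-1)^10 = 1, coeff 1 -> 1
Grade 5: (-1)^(5*6/2) = (-1)^15 = -1, coeff -5 -> 5
Conjugated coefficients: 1, 5


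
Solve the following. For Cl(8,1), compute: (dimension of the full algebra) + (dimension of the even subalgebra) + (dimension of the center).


n = 8 + 1 = 9
Total dim = 2^9 = 512
Even subalgebra dim = 2^8 = 256
n is odd, so center dim = 2
Sum = 512 + 256 + 2 = 770


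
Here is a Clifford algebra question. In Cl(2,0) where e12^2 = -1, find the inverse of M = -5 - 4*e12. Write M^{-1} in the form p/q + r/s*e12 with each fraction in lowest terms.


M = -5 - 4*e12, where e12^2 = -1.
Since M commutes with its reverse ~M = a - b*e12, M * ~M = a^2 - b^2*e12^2 = a^2 + b^2.
So M^{-1} = ~M / (a^2 + b^2) = (a - b*e12)/(a^2 + b^2).
a^2 + b^2 = 25 + 16 = 41
Scalar part = -5/41 = -5/41
Bivector coeff = 4/41 = 4/41
M^{-1} = -5/41 + 4/41*e12


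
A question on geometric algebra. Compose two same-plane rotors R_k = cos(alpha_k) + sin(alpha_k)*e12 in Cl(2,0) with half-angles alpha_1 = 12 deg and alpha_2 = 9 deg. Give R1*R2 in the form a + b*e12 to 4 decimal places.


Same-plane rotors commute and their half-angles add:
R1*R2 = cos(a1 + a2) + sin(a1 + a2)*e12.
a1 + a2 = 12 + 9 = 21 deg
cos(21 deg) = 0.9336
sin(21 deg) = 0.3584
R1*R2 = 0.9336 + 0.3584*e12


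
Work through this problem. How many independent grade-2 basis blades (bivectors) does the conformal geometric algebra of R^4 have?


The conformal model of R^4 uses Cl(5,1) with m = 4 + 2 = 6 generators.
Number of grade-2 blades = C(m, 2) = C(6, 2)
= 6*5/2 = 15


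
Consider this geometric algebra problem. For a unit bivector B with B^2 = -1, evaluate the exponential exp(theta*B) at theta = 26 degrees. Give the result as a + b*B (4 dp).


For a unit bivector B with B^2 = -1, the exponential series gives
e^(theta*B) = cos(theta) + sin(theta)*B (the GA analogue of Euler's formula).
theta = 26 degrees = 0.453786 rad
cos(26 deg) = 0.8988
sin(26 deg) = 0.4384
exp(theta*B) = 0.8988 + 0.4384*B


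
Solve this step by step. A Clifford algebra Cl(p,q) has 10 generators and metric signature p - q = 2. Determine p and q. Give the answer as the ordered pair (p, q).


We need p + q = 10 and p - q = 2.
Adding: 2p = 10 + 2 = 12, so p = 6.
Then q = 10 - 6 = 4.
(p, q) = (6, 4)


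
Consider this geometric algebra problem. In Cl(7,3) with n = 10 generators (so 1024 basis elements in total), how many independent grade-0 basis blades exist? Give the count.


Number of grade-k basis blades in Cl(p,q) with n = p + q is C(n, k).
n = 7 + 3 = 10
C(10, 0) = 10! / (0! * 10!)
= 3628800 / (1 * 3628800)
= 1


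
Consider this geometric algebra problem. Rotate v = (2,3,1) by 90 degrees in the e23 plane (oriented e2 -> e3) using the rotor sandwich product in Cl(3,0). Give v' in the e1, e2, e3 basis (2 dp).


Rotor R = cos(45deg) - sin(45deg)*e23
Rotation angle theta = 2 * 45 = 90 degrees in the e23 plane (e2 -> e3).
The component perpendicular to the plane (e1) is invariant: v'_1 = v1 = 2.00
cos(90deg) = 0.0000, sin(90deg) = 1.0000
v'_2 = v2*cos(theta) - v3*sin(theta) = 3*0.0000 - 1*1.0000 = -1.00
v'_3 = v2*sin(theta) + v3*cos(theta) = 3*1.0000 + 1*0.0000 = 3.00
v' = 2.00*e1 - 1.00*e2 + 3.00*e3


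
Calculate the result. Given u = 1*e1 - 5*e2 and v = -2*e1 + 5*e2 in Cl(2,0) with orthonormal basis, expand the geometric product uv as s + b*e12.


Expand: (1*e1 - 5*e2)(-2*e1 + 5*e2)
= 1*(-2)*e1e1 + 1*5*e1e2 + (-5)*(-2)*e2e1 + (-5)*5*e2e2
Using e1^2 = e2^2 = 1, e2e1 = -e1e2:
Scalar part s = 1*(-2) + (-5)*5 = -2 + (-25) = -27
Bivector part b = 1*5 - (-5)*(-2) = 5 - 10 = -5
uv = -27 - 5*e12


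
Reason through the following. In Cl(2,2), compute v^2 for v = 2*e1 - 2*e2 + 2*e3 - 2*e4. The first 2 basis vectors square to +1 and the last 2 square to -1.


v^2 = sum of c_i^2 * e_i^2
Positive signature terms (e_i^2 = +1): 2^2 + (-2)^2 = 8
Negative signature terms (e_j^2 = -1): 2^2 + (-2)^2 = 8
v^2 = 8 - 8 = 0


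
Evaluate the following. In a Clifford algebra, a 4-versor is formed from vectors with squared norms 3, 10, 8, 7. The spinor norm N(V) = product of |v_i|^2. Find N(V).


Spinor norm N(V) = |v1|^2 * |v2|^2 * ... * |v4|^2
= 3 * 10 * 8 * 7
Running product: 3, 30, 240, 1680
N(V) = 1680


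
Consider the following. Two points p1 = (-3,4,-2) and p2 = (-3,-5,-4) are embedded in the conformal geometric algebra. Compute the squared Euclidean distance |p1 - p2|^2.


p1 - p2 = (0, 9, 2)
|p1 - p2|^2 = 0^2 + 9^2 + 2^2
= 0 + 81 + 4
= 85


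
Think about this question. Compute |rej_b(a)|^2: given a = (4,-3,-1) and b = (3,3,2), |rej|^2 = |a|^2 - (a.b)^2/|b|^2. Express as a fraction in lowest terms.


|a|^2 = 4^2 + (-3)^2 + (-1)^2 = 26
|b|^2 = 3^2 + 3^2 + 2^2 = 22
a . b = 4*3 + (-3)*3 + (-1)*2 = 1
(a.b)^2 = 1^2 = 1
|rej|^2 = 26 - 1/22
= (572 - 1)/22
= 571/22
In lowest terms: 571/22
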